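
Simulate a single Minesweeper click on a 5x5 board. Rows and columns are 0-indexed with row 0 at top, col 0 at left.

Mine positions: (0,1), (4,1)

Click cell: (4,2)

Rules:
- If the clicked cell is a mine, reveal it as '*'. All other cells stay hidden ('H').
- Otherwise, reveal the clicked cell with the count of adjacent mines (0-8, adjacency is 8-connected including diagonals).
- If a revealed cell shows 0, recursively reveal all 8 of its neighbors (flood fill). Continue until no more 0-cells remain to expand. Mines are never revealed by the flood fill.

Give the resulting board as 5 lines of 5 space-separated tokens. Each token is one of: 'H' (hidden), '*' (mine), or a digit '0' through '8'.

H H H H H
H H H H H
H H H H H
H H H H H
H H 1 H H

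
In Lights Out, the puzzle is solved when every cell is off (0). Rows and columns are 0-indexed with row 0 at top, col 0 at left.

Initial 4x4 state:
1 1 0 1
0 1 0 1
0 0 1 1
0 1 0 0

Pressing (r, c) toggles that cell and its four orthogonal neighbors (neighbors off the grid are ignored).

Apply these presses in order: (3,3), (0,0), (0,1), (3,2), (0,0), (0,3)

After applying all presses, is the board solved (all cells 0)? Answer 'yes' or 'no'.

After press 1 at (3,3):
1 1 0 1
0 1 0 1
0 0 1 0
0 1 1 1

After press 2 at (0,0):
0 0 0 1
1 1 0 1
0 0 1 0
0 1 1 1

After press 3 at (0,1):
1 1 1 1
1 0 0 1
0 0 1 0
0 1 1 1

After press 4 at (3,2):
1 1 1 1
1 0 0 1
0 0 0 0
0 0 0 0

After press 5 at (0,0):
0 0 1 1
0 0 0 1
0 0 0 0
0 0 0 0

After press 6 at (0,3):
0 0 0 0
0 0 0 0
0 0 0 0
0 0 0 0

Lights still on: 0

Answer: yes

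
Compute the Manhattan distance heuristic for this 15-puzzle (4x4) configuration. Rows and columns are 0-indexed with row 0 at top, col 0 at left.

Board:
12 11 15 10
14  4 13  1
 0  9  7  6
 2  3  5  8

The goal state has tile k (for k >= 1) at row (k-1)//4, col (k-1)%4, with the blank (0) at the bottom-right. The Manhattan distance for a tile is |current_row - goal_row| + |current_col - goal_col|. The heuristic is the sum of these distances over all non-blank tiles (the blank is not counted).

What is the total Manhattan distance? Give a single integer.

Tile 12: (0,0)->(2,3) = 5
Tile 11: (0,1)->(2,2) = 3
Tile 15: (0,2)->(3,2) = 3
Tile 10: (0,3)->(2,1) = 4
Tile 14: (1,0)->(3,1) = 3
Tile 4: (1,1)->(0,3) = 3
Tile 13: (1,2)->(3,0) = 4
Tile 1: (1,3)->(0,0) = 4
Tile 9: (2,1)->(2,0) = 1
Tile 7: (2,2)->(1,2) = 1
Tile 6: (2,3)->(1,1) = 3
Tile 2: (3,0)->(0,1) = 4
Tile 3: (3,1)->(0,2) = 4
Tile 5: (3,2)->(1,0) = 4
Tile 8: (3,3)->(1,3) = 2
Sum: 5 + 3 + 3 + 4 + 3 + 3 + 4 + 4 + 1 + 1 + 3 + 4 + 4 + 4 + 2 = 48

Answer: 48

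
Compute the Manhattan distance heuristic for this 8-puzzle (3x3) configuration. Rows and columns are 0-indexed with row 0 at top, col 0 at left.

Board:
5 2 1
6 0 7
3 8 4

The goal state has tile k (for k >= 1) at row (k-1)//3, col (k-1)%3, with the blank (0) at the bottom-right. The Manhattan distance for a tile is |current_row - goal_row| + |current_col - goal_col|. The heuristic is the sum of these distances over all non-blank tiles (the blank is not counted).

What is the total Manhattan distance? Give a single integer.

Tile 5: at (0,0), goal (1,1), distance |0-1|+|0-1| = 2
Tile 2: at (0,1), goal (0,1), distance |0-0|+|1-1| = 0
Tile 1: at (0,2), goal (0,0), distance |0-0|+|2-0| = 2
Tile 6: at (1,0), goal (1,2), distance |1-1|+|0-2| = 2
Tile 7: at (1,2), goal (2,0), distance |1-2|+|2-0| = 3
Tile 3: at (2,0), goal (0,2), distance |2-0|+|0-2| = 4
Tile 8: at (2,1), goal (2,1), distance |2-2|+|1-1| = 0
Tile 4: at (2,2), goal (1,0), distance |2-1|+|2-0| = 3
Sum: 2 + 0 + 2 + 2 + 3 + 4 + 0 + 3 = 16

Answer: 16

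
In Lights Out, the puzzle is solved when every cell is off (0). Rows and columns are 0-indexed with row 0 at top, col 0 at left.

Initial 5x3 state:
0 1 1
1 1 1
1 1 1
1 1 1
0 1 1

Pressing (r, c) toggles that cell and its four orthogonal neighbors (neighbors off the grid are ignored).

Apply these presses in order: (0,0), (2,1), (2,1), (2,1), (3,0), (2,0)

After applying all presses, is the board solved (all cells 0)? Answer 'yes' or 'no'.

Answer: no

Derivation:
After press 1 at (0,0):
1 0 1
0 1 1
1 1 1
1 1 1
0 1 1

After press 2 at (2,1):
1 0 1
0 0 1
0 0 0
1 0 1
0 1 1

After press 3 at (2,1):
1 0 1
0 1 1
1 1 1
1 1 1
0 1 1

After press 4 at (2,1):
1 0 1
0 0 1
0 0 0
1 0 1
0 1 1

After press 5 at (3,0):
1 0 1
0 0 1
1 0 0
0 1 1
1 1 1

After press 6 at (2,0):
1 0 1
1 0 1
0 1 0
1 1 1
1 1 1

Lights still on: 11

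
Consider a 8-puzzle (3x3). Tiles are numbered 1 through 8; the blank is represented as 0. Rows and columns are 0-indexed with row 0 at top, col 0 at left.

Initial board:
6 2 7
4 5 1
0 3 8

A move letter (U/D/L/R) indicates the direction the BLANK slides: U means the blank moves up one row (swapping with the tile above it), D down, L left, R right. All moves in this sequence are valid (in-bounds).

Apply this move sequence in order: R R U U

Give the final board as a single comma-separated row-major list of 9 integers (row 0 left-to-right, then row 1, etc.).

Answer: 6, 2, 0, 4, 5, 7, 3, 8, 1

Derivation:
After move 1 (R):
6 2 7
4 5 1
3 0 8

After move 2 (R):
6 2 7
4 5 1
3 8 0

After move 3 (U):
6 2 7
4 5 0
3 8 1

After move 4 (U):
6 2 0
4 5 7
3 8 1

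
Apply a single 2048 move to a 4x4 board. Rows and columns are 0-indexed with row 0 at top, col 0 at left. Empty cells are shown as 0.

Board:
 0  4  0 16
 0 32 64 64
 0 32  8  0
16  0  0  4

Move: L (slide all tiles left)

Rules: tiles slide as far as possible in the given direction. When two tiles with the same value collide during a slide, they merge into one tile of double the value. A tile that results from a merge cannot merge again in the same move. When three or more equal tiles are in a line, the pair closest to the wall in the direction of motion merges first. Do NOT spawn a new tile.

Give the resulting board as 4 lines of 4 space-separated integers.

Answer:   4  16   0   0
 32 128   0   0
 32   8   0   0
 16   4   0   0

Derivation:
Slide left:
row 0: [0, 4, 0, 16] -> [4, 16, 0, 0]
row 1: [0, 32, 64, 64] -> [32, 128, 0, 0]
row 2: [0, 32, 8, 0] -> [32, 8, 0, 0]
row 3: [16, 0, 0, 4] -> [16, 4, 0, 0]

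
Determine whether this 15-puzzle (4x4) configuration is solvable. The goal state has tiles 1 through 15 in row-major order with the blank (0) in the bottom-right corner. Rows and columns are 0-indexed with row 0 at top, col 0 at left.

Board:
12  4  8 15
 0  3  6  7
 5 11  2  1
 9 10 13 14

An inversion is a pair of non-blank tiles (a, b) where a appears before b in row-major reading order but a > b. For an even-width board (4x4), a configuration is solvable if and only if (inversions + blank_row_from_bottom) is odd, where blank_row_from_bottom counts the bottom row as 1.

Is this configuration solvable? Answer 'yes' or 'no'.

Inversions: 46
Blank is in row 1 (0-indexed from top), which is row 3 counting from the bottom (bottom = 1).
46 + 3 = 49, which is odd, so the puzzle is solvable.

Answer: yes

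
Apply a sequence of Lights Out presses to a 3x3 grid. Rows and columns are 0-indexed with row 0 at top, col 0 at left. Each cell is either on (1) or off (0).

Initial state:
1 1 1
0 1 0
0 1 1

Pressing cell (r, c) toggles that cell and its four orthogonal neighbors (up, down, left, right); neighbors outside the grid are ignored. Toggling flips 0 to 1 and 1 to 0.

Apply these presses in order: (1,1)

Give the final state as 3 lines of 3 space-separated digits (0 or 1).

Answer: 1 0 1
1 0 1
0 0 1

Derivation:
After press 1 at (1,1):
1 0 1
1 0 1
0 0 1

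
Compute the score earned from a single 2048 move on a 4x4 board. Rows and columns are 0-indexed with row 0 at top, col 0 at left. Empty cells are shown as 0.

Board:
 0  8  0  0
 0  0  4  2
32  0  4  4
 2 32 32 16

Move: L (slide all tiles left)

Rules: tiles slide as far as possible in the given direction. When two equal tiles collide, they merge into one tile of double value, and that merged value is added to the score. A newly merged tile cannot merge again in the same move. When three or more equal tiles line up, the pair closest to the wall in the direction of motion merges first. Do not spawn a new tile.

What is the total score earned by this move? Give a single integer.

Answer: 72

Derivation:
Slide left:
row 0: [0, 8, 0, 0] -> [8, 0, 0, 0]  score +0 (running 0)
row 1: [0, 0, 4, 2] -> [4, 2, 0, 0]  score +0 (running 0)
row 2: [32, 0, 4, 4] -> [32, 8, 0, 0]  score +8 (running 8)
row 3: [2, 32, 32, 16] -> [2, 64, 16, 0]  score +64 (running 72)
Board after move:
 8  0  0  0
 4  2  0  0
32  8  0  0
 2 64 16  0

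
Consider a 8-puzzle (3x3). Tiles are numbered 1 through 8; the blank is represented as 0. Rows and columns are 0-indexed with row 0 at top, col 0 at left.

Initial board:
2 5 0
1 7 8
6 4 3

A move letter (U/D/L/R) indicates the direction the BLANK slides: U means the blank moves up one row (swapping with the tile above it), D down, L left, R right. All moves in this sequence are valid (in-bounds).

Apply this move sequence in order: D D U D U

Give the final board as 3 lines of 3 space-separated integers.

After move 1 (D):
2 5 8
1 7 0
6 4 3

After move 2 (D):
2 5 8
1 7 3
6 4 0

After move 3 (U):
2 5 8
1 7 0
6 4 3

After move 4 (D):
2 5 8
1 7 3
6 4 0

After move 5 (U):
2 5 8
1 7 0
6 4 3

Answer: 2 5 8
1 7 0
6 4 3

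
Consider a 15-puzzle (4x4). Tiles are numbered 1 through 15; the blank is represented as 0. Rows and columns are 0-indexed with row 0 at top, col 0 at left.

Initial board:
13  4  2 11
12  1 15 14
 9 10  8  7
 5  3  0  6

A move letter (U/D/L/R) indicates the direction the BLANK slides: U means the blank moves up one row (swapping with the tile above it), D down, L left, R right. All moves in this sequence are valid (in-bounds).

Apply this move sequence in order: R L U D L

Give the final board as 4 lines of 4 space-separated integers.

After move 1 (R):
13  4  2 11
12  1 15 14
 9 10  8  7
 5  3  6  0

After move 2 (L):
13  4  2 11
12  1 15 14
 9 10  8  7
 5  3  0  6

After move 3 (U):
13  4  2 11
12  1 15 14
 9 10  0  7
 5  3  8  6

After move 4 (D):
13  4  2 11
12  1 15 14
 9 10  8  7
 5  3  0  6

After move 5 (L):
13  4  2 11
12  1 15 14
 9 10  8  7
 5  0  3  6

Answer: 13  4  2 11
12  1 15 14
 9 10  8  7
 5  0  3  6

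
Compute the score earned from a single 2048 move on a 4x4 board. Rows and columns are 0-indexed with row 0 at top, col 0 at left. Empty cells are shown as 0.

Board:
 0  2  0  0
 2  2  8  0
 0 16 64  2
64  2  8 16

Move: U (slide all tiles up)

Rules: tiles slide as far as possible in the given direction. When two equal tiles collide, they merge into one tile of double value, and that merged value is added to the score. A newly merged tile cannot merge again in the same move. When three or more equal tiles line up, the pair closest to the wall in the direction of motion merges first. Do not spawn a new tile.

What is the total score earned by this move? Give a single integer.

Answer: 4

Derivation:
Slide up:
col 0: [0, 2, 0, 64] -> [2, 64, 0, 0]  score +0 (running 0)
col 1: [2, 2, 16, 2] -> [4, 16, 2, 0]  score +4 (running 4)
col 2: [0, 8, 64, 8] -> [8, 64, 8, 0]  score +0 (running 4)
col 3: [0, 0, 2, 16] -> [2, 16, 0, 0]  score +0 (running 4)
Board after move:
 2  4  8  2
64 16 64 16
 0  2  8  0
 0  0  0  0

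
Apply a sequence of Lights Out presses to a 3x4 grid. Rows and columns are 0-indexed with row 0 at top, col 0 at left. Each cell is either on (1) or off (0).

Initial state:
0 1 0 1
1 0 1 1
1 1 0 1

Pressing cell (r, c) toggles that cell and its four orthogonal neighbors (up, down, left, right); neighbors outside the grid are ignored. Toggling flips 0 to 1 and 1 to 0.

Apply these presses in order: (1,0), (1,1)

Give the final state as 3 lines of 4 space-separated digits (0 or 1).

After press 1 at (1,0):
1 1 0 1
0 1 1 1
0 1 0 1

After press 2 at (1,1):
1 0 0 1
1 0 0 1
0 0 0 1

Answer: 1 0 0 1
1 0 0 1
0 0 0 1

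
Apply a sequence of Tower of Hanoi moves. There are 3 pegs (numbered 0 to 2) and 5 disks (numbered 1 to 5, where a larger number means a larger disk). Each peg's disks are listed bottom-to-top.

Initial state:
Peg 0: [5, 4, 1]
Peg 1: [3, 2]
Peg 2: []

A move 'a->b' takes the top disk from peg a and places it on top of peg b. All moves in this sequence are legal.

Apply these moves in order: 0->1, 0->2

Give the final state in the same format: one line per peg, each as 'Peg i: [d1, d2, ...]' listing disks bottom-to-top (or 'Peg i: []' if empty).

After move 1 (0->1):
Peg 0: [5, 4]
Peg 1: [3, 2, 1]
Peg 2: []

After move 2 (0->2):
Peg 0: [5]
Peg 1: [3, 2, 1]
Peg 2: [4]

Answer: Peg 0: [5]
Peg 1: [3, 2, 1]
Peg 2: [4]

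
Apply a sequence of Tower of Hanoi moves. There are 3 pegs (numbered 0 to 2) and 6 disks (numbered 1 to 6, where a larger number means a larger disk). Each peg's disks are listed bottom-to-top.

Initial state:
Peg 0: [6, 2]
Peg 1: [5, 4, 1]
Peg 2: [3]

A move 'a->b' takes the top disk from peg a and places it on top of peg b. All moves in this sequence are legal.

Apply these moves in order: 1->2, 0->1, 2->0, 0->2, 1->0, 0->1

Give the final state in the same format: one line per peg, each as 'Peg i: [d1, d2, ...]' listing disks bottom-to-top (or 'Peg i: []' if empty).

After move 1 (1->2):
Peg 0: [6, 2]
Peg 1: [5, 4]
Peg 2: [3, 1]

After move 2 (0->1):
Peg 0: [6]
Peg 1: [5, 4, 2]
Peg 2: [3, 1]

After move 3 (2->0):
Peg 0: [6, 1]
Peg 1: [5, 4, 2]
Peg 2: [3]

After move 4 (0->2):
Peg 0: [6]
Peg 1: [5, 4, 2]
Peg 2: [3, 1]

After move 5 (1->0):
Peg 0: [6, 2]
Peg 1: [5, 4]
Peg 2: [3, 1]

After move 6 (0->1):
Peg 0: [6]
Peg 1: [5, 4, 2]
Peg 2: [3, 1]

Answer: Peg 0: [6]
Peg 1: [5, 4, 2]
Peg 2: [3, 1]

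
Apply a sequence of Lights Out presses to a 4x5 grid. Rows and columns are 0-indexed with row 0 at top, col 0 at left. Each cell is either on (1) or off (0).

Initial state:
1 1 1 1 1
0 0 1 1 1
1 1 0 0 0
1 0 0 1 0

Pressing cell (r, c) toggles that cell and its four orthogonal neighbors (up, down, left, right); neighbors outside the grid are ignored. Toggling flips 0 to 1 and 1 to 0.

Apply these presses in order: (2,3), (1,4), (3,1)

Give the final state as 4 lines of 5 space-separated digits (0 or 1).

Answer: 1 1 1 1 0
0 0 1 1 0
1 0 1 1 0
0 1 1 0 0

Derivation:
After press 1 at (2,3):
1 1 1 1 1
0 0 1 0 1
1 1 1 1 1
1 0 0 0 0

After press 2 at (1,4):
1 1 1 1 0
0 0 1 1 0
1 1 1 1 0
1 0 0 0 0

After press 3 at (3,1):
1 1 1 1 0
0 0 1 1 0
1 0 1 1 0
0 1 1 0 0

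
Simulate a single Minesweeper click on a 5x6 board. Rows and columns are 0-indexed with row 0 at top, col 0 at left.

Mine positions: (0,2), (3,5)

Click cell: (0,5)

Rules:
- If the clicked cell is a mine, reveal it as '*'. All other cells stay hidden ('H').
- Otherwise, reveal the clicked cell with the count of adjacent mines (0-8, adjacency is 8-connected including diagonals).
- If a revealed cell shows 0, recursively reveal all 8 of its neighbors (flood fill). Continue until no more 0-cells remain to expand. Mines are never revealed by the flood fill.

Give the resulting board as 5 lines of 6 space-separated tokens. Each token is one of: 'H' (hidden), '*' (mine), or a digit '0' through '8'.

0 1 H 1 0 0
0 1 1 1 0 0
0 0 0 0 1 1
0 0 0 0 1 H
0 0 0 0 1 H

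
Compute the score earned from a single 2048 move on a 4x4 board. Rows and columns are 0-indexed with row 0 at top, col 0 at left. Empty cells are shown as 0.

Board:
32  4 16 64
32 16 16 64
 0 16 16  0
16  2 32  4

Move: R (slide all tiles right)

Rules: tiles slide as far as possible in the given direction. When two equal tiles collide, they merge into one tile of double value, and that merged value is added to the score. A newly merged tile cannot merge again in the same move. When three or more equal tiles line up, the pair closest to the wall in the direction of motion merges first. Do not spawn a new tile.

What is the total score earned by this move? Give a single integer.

Answer: 64

Derivation:
Slide right:
row 0: [32, 4, 16, 64] -> [32, 4, 16, 64]  score +0 (running 0)
row 1: [32, 16, 16, 64] -> [0, 32, 32, 64]  score +32 (running 32)
row 2: [0, 16, 16, 0] -> [0, 0, 0, 32]  score +32 (running 64)
row 3: [16, 2, 32, 4] -> [16, 2, 32, 4]  score +0 (running 64)
Board after move:
32  4 16 64
 0 32 32 64
 0  0  0 32
16  2 32  4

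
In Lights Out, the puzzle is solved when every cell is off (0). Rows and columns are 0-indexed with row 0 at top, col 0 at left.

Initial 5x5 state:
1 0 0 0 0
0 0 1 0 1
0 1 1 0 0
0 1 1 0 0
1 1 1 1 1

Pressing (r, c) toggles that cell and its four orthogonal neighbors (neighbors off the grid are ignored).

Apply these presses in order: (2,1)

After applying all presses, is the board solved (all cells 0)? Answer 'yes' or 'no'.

Answer: no

Derivation:
After press 1 at (2,1):
1 0 0 0 0
0 1 1 0 1
1 0 0 0 0
0 0 1 0 0
1 1 1 1 1

Lights still on: 11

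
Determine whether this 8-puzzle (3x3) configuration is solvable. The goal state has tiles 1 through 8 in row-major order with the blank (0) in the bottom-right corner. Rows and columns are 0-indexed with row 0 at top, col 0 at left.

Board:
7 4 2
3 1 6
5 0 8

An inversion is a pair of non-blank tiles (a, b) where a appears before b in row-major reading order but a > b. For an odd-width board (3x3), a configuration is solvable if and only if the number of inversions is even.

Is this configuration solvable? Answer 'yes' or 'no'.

Inversions (pairs i<j in row-major order where tile[i] > tile[j] > 0): 12
12 is even, so the puzzle is solvable.

Answer: yes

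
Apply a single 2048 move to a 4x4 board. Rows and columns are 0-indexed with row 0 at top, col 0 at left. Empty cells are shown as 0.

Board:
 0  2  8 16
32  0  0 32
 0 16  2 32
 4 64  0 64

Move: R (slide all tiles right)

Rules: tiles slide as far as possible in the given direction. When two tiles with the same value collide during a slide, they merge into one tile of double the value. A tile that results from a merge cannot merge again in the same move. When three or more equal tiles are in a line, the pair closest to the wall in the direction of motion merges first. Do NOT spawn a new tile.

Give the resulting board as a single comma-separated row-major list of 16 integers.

Slide right:
row 0: [0, 2, 8, 16] -> [0, 2, 8, 16]
row 1: [32, 0, 0, 32] -> [0, 0, 0, 64]
row 2: [0, 16, 2, 32] -> [0, 16, 2, 32]
row 3: [4, 64, 0, 64] -> [0, 0, 4, 128]

Answer: 0, 2, 8, 16, 0, 0, 0, 64, 0, 16, 2, 32, 0, 0, 4, 128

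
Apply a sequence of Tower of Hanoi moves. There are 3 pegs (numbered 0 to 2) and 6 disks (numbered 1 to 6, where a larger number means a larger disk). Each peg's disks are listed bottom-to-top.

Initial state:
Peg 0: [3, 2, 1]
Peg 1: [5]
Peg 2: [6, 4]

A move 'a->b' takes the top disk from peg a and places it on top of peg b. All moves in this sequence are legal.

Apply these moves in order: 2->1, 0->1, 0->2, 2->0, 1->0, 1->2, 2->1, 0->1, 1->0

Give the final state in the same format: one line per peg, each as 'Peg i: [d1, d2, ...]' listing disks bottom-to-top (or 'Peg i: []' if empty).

Answer: Peg 0: [3, 2, 1]
Peg 1: [5, 4]
Peg 2: [6]

Derivation:
After move 1 (2->1):
Peg 0: [3, 2, 1]
Peg 1: [5, 4]
Peg 2: [6]

After move 2 (0->1):
Peg 0: [3, 2]
Peg 1: [5, 4, 1]
Peg 2: [6]

After move 3 (0->2):
Peg 0: [3]
Peg 1: [5, 4, 1]
Peg 2: [6, 2]

After move 4 (2->0):
Peg 0: [3, 2]
Peg 1: [5, 4, 1]
Peg 2: [6]

After move 5 (1->0):
Peg 0: [3, 2, 1]
Peg 1: [5, 4]
Peg 2: [6]

After move 6 (1->2):
Peg 0: [3, 2, 1]
Peg 1: [5]
Peg 2: [6, 4]

After move 7 (2->1):
Peg 0: [3, 2, 1]
Peg 1: [5, 4]
Peg 2: [6]

After move 8 (0->1):
Peg 0: [3, 2]
Peg 1: [5, 4, 1]
Peg 2: [6]

After move 9 (1->0):
Peg 0: [3, 2, 1]
Peg 1: [5, 4]
Peg 2: [6]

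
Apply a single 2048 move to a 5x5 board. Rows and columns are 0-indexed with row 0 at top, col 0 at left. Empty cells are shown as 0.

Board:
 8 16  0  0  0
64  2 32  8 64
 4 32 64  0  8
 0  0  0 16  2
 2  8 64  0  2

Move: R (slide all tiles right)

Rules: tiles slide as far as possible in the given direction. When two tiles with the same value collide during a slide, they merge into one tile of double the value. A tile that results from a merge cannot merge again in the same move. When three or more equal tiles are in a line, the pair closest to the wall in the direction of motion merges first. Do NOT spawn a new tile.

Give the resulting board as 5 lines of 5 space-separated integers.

Slide right:
row 0: [8, 16, 0, 0, 0] -> [0, 0, 0, 8, 16]
row 1: [64, 2, 32, 8, 64] -> [64, 2, 32, 8, 64]
row 2: [4, 32, 64, 0, 8] -> [0, 4, 32, 64, 8]
row 3: [0, 0, 0, 16, 2] -> [0, 0, 0, 16, 2]
row 4: [2, 8, 64, 0, 2] -> [0, 2, 8, 64, 2]

Answer:  0  0  0  8 16
64  2 32  8 64
 0  4 32 64  8
 0  0  0 16  2
 0  2  8 64  2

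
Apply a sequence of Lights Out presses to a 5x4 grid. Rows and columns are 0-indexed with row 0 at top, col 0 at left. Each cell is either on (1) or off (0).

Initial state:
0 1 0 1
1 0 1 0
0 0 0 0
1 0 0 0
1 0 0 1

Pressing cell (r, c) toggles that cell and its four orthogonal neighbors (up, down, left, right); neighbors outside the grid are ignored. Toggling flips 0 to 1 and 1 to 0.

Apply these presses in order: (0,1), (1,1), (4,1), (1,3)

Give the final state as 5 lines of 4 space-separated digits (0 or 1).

Answer: 1 1 1 0
0 0 1 1
0 1 0 1
1 1 0 0
0 1 1 1

Derivation:
After press 1 at (0,1):
1 0 1 1
1 1 1 0
0 0 0 0
1 0 0 0
1 0 0 1

After press 2 at (1,1):
1 1 1 1
0 0 0 0
0 1 0 0
1 0 0 0
1 0 0 1

After press 3 at (4,1):
1 1 1 1
0 0 0 0
0 1 0 0
1 1 0 0
0 1 1 1

After press 4 at (1,3):
1 1 1 0
0 0 1 1
0 1 0 1
1 1 0 0
0 1 1 1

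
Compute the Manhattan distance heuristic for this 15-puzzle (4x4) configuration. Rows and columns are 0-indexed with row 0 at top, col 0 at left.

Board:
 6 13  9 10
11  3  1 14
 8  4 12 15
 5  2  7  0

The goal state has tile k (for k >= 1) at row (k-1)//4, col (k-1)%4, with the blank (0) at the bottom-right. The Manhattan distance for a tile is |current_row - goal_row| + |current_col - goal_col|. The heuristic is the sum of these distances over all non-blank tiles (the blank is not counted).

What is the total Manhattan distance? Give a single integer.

Tile 6: at (0,0), goal (1,1), distance |0-1|+|0-1| = 2
Tile 13: at (0,1), goal (3,0), distance |0-3|+|1-0| = 4
Tile 9: at (0,2), goal (2,0), distance |0-2|+|2-0| = 4
Tile 10: at (0,3), goal (2,1), distance |0-2|+|3-1| = 4
Tile 11: at (1,0), goal (2,2), distance |1-2|+|0-2| = 3
Tile 3: at (1,1), goal (0,2), distance |1-0|+|1-2| = 2
Tile 1: at (1,2), goal (0,0), distance |1-0|+|2-0| = 3
Tile 14: at (1,3), goal (3,1), distance |1-3|+|3-1| = 4
Tile 8: at (2,0), goal (1,3), distance |2-1|+|0-3| = 4
Tile 4: at (2,1), goal (0,3), distance |2-0|+|1-3| = 4
Tile 12: at (2,2), goal (2,3), distance |2-2|+|2-3| = 1
Tile 15: at (2,3), goal (3,2), distance |2-3|+|3-2| = 2
Tile 5: at (3,0), goal (1,0), distance |3-1|+|0-0| = 2
Tile 2: at (3,1), goal (0,1), distance |3-0|+|1-1| = 3
Tile 7: at (3,2), goal (1,2), distance |3-1|+|2-2| = 2
Sum: 2 + 4 + 4 + 4 + 3 + 2 + 3 + 4 + 4 + 4 + 1 + 2 + 2 + 3 + 2 = 44

Answer: 44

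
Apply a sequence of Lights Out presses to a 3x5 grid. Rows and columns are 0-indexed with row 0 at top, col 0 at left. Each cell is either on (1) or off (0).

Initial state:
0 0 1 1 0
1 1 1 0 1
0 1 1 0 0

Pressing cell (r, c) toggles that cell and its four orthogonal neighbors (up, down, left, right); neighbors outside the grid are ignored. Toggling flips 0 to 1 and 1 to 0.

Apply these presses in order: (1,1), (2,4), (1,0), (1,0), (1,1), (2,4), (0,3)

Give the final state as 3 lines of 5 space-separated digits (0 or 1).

Answer: 0 0 0 0 1
1 1 1 1 1
0 1 1 0 0

Derivation:
After press 1 at (1,1):
0 1 1 1 0
0 0 0 0 1
0 0 1 0 0

After press 2 at (2,4):
0 1 1 1 0
0 0 0 0 0
0 0 1 1 1

After press 3 at (1,0):
1 1 1 1 0
1 1 0 0 0
1 0 1 1 1

After press 4 at (1,0):
0 1 1 1 0
0 0 0 0 0
0 0 1 1 1

After press 5 at (1,1):
0 0 1 1 0
1 1 1 0 0
0 1 1 1 1

After press 6 at (2,4):
0 0 1 1 0
1 1 1 0 1
0 1 1 0 0

After press 7 at (0,3):
0 0 0 0 1
1 1 1 1 1
0 1 1 0 0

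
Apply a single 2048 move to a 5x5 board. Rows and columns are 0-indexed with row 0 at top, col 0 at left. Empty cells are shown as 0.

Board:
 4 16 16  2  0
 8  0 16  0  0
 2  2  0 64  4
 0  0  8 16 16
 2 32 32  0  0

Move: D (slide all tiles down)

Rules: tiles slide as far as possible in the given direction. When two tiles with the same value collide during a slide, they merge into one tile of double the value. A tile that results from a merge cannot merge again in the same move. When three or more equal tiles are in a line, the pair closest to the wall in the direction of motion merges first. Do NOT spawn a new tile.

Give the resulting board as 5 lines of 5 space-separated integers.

Slide down:
col 0: [4, 8, 2, 0, 2] -> [0, 0, 4, 8, 4]
col 1: [16, 0, 2, 0, 32] -> [0, 0, 16, 2, 32]
col 2: [16, 16, 0, 8, 32] -> [0, 0, 32, 8, 32]
col 3: [2, 0, 64, 16, 0] -> [0, 0, 2, 64, 16]
col 4: [0, 0, 4, 16, 0] -> [0, 0, 0, 4, 16]

Answer:  0  0  0  0  0
 0  0  0  0  0
 4 16 32  2  0
 8  2  8 64  4
 4 32 32 16 16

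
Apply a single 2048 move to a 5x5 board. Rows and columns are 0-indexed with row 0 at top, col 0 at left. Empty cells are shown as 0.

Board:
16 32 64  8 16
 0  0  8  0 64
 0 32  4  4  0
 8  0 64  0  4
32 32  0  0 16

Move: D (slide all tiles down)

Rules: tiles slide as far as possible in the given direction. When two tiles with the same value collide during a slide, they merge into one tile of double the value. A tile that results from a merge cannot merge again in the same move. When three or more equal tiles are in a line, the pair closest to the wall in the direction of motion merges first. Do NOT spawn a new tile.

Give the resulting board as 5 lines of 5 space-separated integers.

Slide down:
col 0: [16, 0, 0, 8, 32] -> [0, 0, 16, 8, 32]
col 1: [32, 0, 32, 0, 32] -> [0, 0, 0, 32, 64]
col 2: [64, 8, 4, 64, 0] -> [0, 64, 8, 4, 64]
col 3: [8, 0, 4, 0, 0] -> [0, 0, 0, 8, 4]
col 4: [16, 64, 0, 4, 16] -> [0, 16, 64, 4, 16]

Answer:  0  0  0  0  0
 0  0 64  0 16
16  0  8  0 64
 8 32  4  8  4
32 64 64  4 16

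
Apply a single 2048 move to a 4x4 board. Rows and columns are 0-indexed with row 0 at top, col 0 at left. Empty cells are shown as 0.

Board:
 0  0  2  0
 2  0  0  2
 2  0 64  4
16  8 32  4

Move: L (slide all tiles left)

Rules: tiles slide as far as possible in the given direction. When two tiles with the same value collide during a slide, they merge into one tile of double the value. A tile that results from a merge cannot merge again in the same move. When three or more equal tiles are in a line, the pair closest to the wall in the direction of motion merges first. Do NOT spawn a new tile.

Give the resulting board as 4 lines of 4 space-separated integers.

Answer:  2  0  0  0
 4  0  0  0
 2 64  4  0
16  8 32  4

Derivation:
Slide left:
row 0: [0, 0, 2, 0] -> [2, 0, 0, 0]
row 1: [2, 0, 0, 2] -> [4, 0, 0, 0]
row 2: [2, 0, 64, 4] -> [2, 64, 4, 0]
row 3: [16, 8, 32, 4] -> [16, 8, 32, 4]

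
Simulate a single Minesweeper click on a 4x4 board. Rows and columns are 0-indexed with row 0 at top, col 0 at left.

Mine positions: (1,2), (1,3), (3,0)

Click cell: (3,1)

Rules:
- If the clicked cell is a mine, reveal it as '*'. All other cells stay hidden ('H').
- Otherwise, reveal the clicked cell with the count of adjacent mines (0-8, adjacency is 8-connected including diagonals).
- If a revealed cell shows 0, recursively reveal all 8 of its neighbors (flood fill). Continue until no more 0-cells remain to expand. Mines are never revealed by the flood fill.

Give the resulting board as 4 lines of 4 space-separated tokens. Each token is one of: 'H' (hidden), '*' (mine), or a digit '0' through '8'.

H H H H
H H H H
H H H H
H 1 H H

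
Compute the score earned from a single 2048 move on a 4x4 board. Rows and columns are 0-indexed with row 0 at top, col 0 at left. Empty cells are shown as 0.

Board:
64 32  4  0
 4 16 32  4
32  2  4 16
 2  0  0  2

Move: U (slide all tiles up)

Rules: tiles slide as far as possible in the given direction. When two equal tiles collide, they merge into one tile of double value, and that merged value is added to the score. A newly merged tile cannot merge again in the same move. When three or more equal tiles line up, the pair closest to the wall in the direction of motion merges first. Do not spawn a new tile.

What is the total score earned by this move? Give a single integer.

Slide up:
col 0: [64, 4, 32, 2] -> [64, 4, 32, 2]  score +0 (running 0)
col 1: [32, 16, 2, 0] -> [32, 16, 2, 0]  score +0 (running 0)
col 2: [4, 32, 4, 0] -> [4, 32, 4, 0]  score +0 (running 0)
col 3: [0, 4, 16, 2] -> [4, 16, 2, 0]  score +0 (running 0)
Board after move:
64 32  4  4
 4 16 32 16
32  2  4  2
 2  0  0  0

Answer: 0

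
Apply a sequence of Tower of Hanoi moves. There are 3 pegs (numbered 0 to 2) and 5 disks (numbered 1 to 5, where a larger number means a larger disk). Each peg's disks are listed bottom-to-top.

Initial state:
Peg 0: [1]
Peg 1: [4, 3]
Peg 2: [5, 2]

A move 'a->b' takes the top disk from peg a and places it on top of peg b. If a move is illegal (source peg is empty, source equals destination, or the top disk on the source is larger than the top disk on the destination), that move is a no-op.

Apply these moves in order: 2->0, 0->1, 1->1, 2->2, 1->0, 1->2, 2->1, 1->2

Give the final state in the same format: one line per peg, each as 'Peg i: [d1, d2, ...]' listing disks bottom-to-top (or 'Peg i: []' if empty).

Answer: Peg 0: [1]
Peg 1: [4, 3]
Peg 2: [5, 2]

Derivation:
After move 1 (2->0):
Peg 0: [1]
Peg 1: [4, 3]
Peg 2: [5, 2]

After move 2 (0->1):
Peg 0: []
Peg 1: [4, 3, 1]
Peg 2: [5, 2]

After move 3 (1->1):
Peg 0: []
Peg 1: [4, 3, 1]
Peg 2: [5, 2]

After move 4 (2->2):
Peg 0: []
Peg 1: [4, 3, 1]
Peg 2: [5, 2]

After move 5 (1->0):
Peg 0: [1]
Peg 1: [4, 3]
Peg 2: [5, 2]

After move 6 (1->2):
Peg 0: [1]
Peg 1: [4, 3]
Peg 2: [5, 2]

After move 7 (2->1):
Peg 0: [1]
Peg 1: [4, 3, 2]
Peg 2: [5]

After move 8 (1->2):
Peg 0: [1]
Peg 1: [4, 3]
Peg 2: [5, 2]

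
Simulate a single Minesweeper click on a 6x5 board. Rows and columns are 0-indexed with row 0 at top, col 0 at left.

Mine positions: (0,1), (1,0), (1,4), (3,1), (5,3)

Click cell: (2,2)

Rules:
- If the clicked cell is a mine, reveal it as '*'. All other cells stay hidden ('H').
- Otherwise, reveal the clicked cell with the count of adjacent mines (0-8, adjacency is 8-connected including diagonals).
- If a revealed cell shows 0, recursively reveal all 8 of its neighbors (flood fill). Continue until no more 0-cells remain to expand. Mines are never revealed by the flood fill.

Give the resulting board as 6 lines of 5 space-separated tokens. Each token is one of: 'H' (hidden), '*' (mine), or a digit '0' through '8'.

H H H H H
H H H H H
H H 1 H H
H H H H H
H H H H H
H H H H H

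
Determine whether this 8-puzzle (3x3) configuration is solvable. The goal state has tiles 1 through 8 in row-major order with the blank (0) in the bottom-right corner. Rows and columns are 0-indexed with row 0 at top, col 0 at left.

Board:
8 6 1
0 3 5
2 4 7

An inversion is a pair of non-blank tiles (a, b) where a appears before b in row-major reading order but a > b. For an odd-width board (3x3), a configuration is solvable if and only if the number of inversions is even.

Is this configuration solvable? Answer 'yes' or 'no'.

Inversions (pairs i<j in row-major order where tile[i] > tile[j] > 0): 15
15 is odd, so the puzzle is not solvable.

Answer: no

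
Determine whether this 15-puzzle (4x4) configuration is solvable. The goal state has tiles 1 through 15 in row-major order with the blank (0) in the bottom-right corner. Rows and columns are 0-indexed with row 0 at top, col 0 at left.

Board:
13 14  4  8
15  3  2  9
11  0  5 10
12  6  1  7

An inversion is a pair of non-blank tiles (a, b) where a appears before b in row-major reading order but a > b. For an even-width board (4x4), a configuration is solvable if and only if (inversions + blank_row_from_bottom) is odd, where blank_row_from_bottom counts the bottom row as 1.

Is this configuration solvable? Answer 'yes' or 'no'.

Inversions: 63
Blank is in row 2 (0-indexed from top), which is row 2 counting from the bottom (bottom = 1).
63 + 2 = 65, which is odd, so the puzzle is solvable.

Answer: yes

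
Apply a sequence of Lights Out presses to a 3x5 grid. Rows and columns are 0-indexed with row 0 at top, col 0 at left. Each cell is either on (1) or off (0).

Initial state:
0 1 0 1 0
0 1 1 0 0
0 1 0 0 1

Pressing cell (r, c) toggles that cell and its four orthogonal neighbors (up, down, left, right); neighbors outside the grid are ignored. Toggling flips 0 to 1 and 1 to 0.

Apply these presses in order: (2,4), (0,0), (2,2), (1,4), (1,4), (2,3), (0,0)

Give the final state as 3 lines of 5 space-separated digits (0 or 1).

Answer: 0 1 0 1 0
0 1 0 1 1
0 0 0 1 1

Derivation:
After press 1 at (2,4):
0 1 0 1 0
0 1 1 0 1
0 1 0 1 0

After press 2 at (0,0):
1 0 0 1 0
1 1 1 0 1
0 1 0 1 0

After press 3 at (2,2):
1 0 0 1 0
1 1 0 0 1
0 0 1 0 0

After press 4 at (1,4):
1 0 0 1 1
1 1 0 1 0
0 0 1 0 1

After press 5 at (1,4):
1 0 0 1 0
1 1 0 0 1
0 0 1 0 0

After press 6 at (2,3):
1 0 0 1 0
1 1 0 1 1
0 0 0 1 1

After press 7 at (0,0):
0 1 0 1 0
0 1 0 1 1
0 0 0 1 1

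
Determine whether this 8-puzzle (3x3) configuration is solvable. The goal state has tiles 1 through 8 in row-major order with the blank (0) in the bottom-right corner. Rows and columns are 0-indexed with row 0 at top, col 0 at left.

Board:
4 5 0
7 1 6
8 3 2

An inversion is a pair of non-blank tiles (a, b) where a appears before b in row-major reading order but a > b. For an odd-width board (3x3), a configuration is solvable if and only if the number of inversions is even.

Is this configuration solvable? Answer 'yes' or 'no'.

Answer: no

Derivation:
Inversions (pairs i<j in row-major order where tile[i] > tile[j] > 0): 15
15 is odd, so the puzzle is not solvable.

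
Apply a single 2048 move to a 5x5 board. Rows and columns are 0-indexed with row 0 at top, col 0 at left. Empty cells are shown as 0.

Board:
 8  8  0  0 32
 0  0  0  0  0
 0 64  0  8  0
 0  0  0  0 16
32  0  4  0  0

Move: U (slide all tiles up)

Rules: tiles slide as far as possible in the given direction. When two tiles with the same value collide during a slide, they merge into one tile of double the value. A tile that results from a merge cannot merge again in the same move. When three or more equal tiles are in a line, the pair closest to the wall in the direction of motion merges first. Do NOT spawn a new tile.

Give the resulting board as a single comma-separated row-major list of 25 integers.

Answer: 8, 8, 4, 8, 32, 32, 64, 0, 0, 16, 0, 0, 0, 0, 0, 0, 0, 0, 0, 0, 0, 0, 0, 0, 0

Derivation:
Slide up:
col 0: [8, 0, 0, 0, 32] -> [8, 32, 0, 0, 0]
col 1: [8, 0, 64, 0, 0] -> [8, 64, 0, 0, 0]
col 2: [0, 0, 0, 0, 4] -> [4, 0, 0, 0, 0]
col 3: [0, 0, 8, 0, 0] -> [8, 0, 0, 0, 0]
col 4: [32, 0, 0, 16, 0] -> [32, 16, 0, 0, 0]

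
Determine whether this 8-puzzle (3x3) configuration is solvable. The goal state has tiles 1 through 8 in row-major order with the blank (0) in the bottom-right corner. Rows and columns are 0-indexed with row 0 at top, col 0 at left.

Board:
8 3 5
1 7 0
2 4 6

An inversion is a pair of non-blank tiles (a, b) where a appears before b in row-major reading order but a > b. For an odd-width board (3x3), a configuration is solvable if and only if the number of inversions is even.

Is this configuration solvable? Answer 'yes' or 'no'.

Inversions (pairs i<j in row-major order where tile[i] > tile[j] > 0): 15
15 is odd, so the puzzle is not solvable.

Answer: no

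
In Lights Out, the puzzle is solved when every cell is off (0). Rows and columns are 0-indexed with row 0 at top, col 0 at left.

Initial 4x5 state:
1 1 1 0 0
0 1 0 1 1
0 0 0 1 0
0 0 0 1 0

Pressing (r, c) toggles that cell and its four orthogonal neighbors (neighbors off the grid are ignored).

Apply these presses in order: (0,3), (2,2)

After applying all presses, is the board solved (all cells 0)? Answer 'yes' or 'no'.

After press 1 at (0,3):
1 1 0 1 1
0 1 0 0 1
0 0 0 1 0
0 0 0 1 0

After press 2 at (2,2):
1 1 0 1 1
0 1 1 0 1
0 1 1 0 0
0 0 1 1 0

Lights still on: 11

Answer: no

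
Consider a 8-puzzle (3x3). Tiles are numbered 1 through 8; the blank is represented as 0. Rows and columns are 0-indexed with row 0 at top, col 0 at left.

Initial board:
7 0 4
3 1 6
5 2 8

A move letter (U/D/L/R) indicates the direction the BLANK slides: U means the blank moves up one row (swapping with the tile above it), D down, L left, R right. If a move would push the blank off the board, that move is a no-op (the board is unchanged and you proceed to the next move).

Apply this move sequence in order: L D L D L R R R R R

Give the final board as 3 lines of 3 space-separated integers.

After move 1 (L):
0 7 4
3 1 6
5 2 8

After move 2 (D):
3 7 4
0 1 6
5 2 8

After move 3 (L):
3 7 4
0 1 6
5 2 8

After move 4 (D):
3 7 4
5 1 6
0 2 8

After move 5 (L):
3 7 4
5 1 6
0 2 8

After move 6 (R):
3 7 4
5 1 6
2 0 8

After move 7 (R):
3 7 4
5 1 6
2 8 0

After move 8 (R):
3 7 4
5 1 6
2 8 0

After move 9 (R):
3 7 4
5 1 6
2 8 0

After move 10 (R):
3 7 4
5 1 6
2 8 0

Answer: 3 7 4
5 1 6
2 8 0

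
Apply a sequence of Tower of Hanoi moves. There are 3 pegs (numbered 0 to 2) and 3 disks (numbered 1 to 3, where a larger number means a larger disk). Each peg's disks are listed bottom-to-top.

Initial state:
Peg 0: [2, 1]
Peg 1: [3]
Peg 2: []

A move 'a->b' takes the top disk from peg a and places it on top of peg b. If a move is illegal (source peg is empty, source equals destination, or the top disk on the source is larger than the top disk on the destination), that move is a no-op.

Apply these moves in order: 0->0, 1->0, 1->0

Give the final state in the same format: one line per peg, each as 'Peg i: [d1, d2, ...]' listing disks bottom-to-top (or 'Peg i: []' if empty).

After move 1 (0->0):
Peg 0: [2, 1]
Peg 1: [3]
Peg 2: []

After move 2 (1->0):
Peg 0: [2, 1]
Peg 1: [3]
Peg 2: []

After move 3 (1->0):
Peg 0: [2, 1]
Peg 1: [3]
Peg 2: []

Answer: Peg 0: [2, 1]
Peg 1: [3]
Peg 2: []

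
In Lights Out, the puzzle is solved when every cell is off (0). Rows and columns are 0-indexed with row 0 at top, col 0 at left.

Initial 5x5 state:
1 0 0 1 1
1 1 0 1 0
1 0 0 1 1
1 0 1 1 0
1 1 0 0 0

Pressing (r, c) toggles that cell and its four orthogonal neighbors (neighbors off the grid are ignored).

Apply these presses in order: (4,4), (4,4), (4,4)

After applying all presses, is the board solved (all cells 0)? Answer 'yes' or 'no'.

Answer: no

Derivation:
After press 1 at (4,4):
1 0 0 1 1
1 1 0 1 0
1 0 0 1 1
1 0 1 1 1
1 1 0 1 1

After press 2 at (4,4):
1 0 0 1 1
1 1 0 1 0
1 0 0 1 1
1 0 1 1 0
1 1 0 0 0

After press 3 at (4,4):
1 0 0 1 1
1 1 0 1 0
1 0 0 1 1
1 0 1 1 1
1 1 0 1 1

Lights still on: 17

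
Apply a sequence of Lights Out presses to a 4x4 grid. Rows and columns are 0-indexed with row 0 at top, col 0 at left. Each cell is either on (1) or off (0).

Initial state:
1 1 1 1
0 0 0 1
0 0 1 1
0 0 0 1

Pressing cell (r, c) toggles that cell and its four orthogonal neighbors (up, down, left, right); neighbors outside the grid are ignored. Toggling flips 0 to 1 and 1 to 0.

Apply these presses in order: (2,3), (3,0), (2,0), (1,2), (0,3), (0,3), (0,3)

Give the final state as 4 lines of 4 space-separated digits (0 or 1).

Answer: 1 1 1 0
1 1 1 0
0 1 1 0
0 1 0 0

Derivation:
After press 1 at (2,3):
1 1 1 1
0 0 0 0
0 0 0 0
0 0 0 0

After press 2 at (3,0):
1 1 1 1
0 0 0 0
1 0 0 0
1 1 0 0

After press 3 at (2,0):
1 1 1 1
1 0 0 0
0 1 0 0
0 1 0 0

After press 4 at (1,2):
1 1 0 1
1 1 1 1
0 1 1 0
0 1 0 0

After press 5 at (0,3):
1 1 1 0
1 1 1 0
0 1 1 0
0 1 0 0

After press 6 at (0,3):
1 1 0 1
1 1 1 1
0 1 1 0
0 1 0 0

After press 7 at (0,3):
1 1 1 0
1 1 1 0
0 1 1 0
0 1 0 0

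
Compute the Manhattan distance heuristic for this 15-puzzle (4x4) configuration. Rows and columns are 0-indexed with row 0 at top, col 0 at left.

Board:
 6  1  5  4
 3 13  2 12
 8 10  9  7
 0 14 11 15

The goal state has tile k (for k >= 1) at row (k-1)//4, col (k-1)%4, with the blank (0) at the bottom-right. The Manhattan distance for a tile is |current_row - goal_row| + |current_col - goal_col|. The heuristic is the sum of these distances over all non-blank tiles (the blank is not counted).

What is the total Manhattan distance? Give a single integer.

Tile 6: at (0,0), goal (1,1), distance |0-1|+|0-1| = 2
Tile 1: at (0,1), goal (0,0), distance |0-0|+|1-0| = 1
Tile 5: at (0,2), goal (1,0), distance |0-1|+|2-0| = 3
Tile 4: at (0,3), goal (0,3), distance |0-0|+|3-3| = 0
Tile 3: at (1,0), goal (0,2), distance |1-0|+|0-2| = 3
Tile 13: at (1,1), goal (3,0), distance |1-3|+|1-0| = 3
Tile 2: at (1,2), goal (0,1), distance |1-0|+|2-1| = 2
Tile 12: at (1,3), goal (2,3), distance |1-2|+|3-3| = 1
Tile 8: at (2,0), goal (1,3), distance |2-1|+|0-3| = 4
Tile 10: at (2,1), goal (2,1), distance |2-2|+|1-1| = 0
Tile 9: at (2,2), goal (2,0), distance |2-2|+|2-0| = 2
Tile 7: at (2,3), goal (1,2), distance |2-1|+|3-2| = 2
Tile 14: at (3,1), goal (3,1), distance |3-3|+|1-1| = 0
Tile 11: at (3,2), goal (2,2), distance |3-2|+|2-2| = 1
Tile 15: at (3,3), goal (3,2), distance |3-3|+|3-2| = 1
Sum: 2 + 1 + 3 + 0 + 3 + 3 + 2 + 1 + 4 + 0 + 2 + 2 + 0 + 1 + 1 = 25

Answer: 25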